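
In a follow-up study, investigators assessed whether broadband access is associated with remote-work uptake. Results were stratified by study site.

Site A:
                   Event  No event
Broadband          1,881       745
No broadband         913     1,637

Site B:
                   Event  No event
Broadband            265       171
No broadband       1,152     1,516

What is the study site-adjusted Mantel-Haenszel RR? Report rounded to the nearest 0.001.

1.847

RR_MH = Σ(aᵢ·n₀ᵢ/nᵢ) / Σ(cᵢ·n₁ᵢ/nᵢ), with n₁ᵢ = aᵢ+bᵢ (exposed), n₀ᵢ = cᵢ+dᵢ (unexposed), nᵢ = n₁ᵢ+n₀ᵢ.
Stratum 1 (Site A): n₁ = 2626, n₀ = 2550, n = 5176; a·n₀/n = 1881·2550/5176 = 926.6905; c·n₁/n = 913·2626/5176 = 463.2029
Stratum 2 (Site B): n₁ = 436, n₀ = 2668, n = 3104; a·n₀/n = 265·2668/3104 = 227.7771; c·n₁/n = 1152·436/3104 = 161.8144
RR_MH = (926.6905 + 227.7771) / (463.2029 + 161.8144) = 1154.4676 / 625.0173 = 1.84710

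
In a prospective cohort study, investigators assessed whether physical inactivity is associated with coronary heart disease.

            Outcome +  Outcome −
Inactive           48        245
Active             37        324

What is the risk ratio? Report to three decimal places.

Cells: a = 48, b = 245, c = 37, d = 324.
Risk in exposed = 48/293 = 0.16382; risk in unexposed = 37/361 = 0.10249.
RR = 0.16382 / 0.10249 = 1.59838
The risk among the exposed is 1.60 times that among the unexposed.

1.598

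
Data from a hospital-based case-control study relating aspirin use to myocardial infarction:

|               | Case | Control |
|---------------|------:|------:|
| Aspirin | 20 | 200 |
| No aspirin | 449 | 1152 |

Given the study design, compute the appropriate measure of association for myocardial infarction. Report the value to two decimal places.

0.26

Cells: a = 20, b = 200, c = 449, d = 1152.
This is a hospital-based case-control study: participants were sampled on outcome status, so risks in the source population cannot be estimated directly — relative risk is not valid here. The odds ratio is the appropriate measure.
OR = (a·d)/(b·c) = (20 × 1152) / (200 × 449) = 23040 / 89800 = 0.25657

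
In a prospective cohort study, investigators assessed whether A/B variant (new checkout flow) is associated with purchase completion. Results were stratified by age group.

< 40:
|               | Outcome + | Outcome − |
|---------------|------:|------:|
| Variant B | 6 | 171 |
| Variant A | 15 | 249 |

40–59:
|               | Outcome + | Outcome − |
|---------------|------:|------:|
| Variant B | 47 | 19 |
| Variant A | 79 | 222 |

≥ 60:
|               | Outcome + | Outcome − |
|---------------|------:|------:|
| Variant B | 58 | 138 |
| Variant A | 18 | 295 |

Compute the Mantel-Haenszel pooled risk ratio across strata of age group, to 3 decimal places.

RR_MH = Σ(aᵢ·n₀ᵢ/nᵢ) / Σ(cᵢ·n₁ᵢ/nᵢ), with n₁ᵢ = aᵢ+bᵢ (exposed), n₀ᵢ = cᵢ+dᵢ (unexposed), nᵢ = n₁ᵢ+n₀ᵢ.
Stratum 1 (< 40): n₁ = 177, n₀ = 264, n = 441; a·n₀/n = 6·264/441 = 3.5918; c·n₁/n = 15·177/441 = 6.0204
Stratum 2 (40–59): n₁ = 66, n₀ = 301, n = 367; a·n₀/n = 47·301/367 = 38.5477; c·n₁/n = 79·66/367 = 14.2071
Stratum 3 (≥ 60): n₁ = 196, n₀ = 313, n = 509; a·n₀/n = 58·313/509 = 35.6660; c·n₁/n = 18·196/509 = 6.9312
RR_MH = (3.5918 + 38.5477 + 35.6660) / (6.0204 + 14.2071 + 6.9312) = 77.8055 / 27.1587 = 2.86484

2.865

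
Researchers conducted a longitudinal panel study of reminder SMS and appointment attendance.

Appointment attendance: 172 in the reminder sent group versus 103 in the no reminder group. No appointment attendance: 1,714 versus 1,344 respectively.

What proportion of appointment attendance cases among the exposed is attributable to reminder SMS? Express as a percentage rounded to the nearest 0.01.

From the description: a = 172, b = 1714, c = 103, d = 1344.
Risk in exposed = 172/1886 = 0.09120; risk in unexposed = 103/1447 = 0.07118.
RR = 0.09120/0.07118 = 1.28120
AR% = (RR − 1)/RR × 100 = (1.28120 − 1)/1.28120 × 100 = 21.9484%

21.95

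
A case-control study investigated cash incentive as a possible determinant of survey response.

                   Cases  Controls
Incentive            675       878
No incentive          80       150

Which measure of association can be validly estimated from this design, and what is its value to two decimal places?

Cells: a = 675, b = 878, c = 80, d = 150.
This is a case-control study: participants were sampled on outcome status, so risks in the source population cannot be estimated directly — relative risk is not valid here. The odds ratio is the appropriate measure.
OR = (a·d)/(b·c) = (675 × 150) / (878 × 80) = 101250 / 70240 = 1.44149

1.44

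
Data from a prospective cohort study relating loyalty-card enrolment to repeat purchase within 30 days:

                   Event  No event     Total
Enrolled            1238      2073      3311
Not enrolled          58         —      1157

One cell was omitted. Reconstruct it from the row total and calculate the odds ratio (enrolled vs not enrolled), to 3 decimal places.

The missing cell is in the unexposed row: 1157 − 58 = 1099.
So a = 1238, b = 2073, c = 58, d = 1099.
OR = (a·d)/(b·c) = (1238 × 1099) / (2073 × 58) = 1360562 / 120234 = 11.31595

11.316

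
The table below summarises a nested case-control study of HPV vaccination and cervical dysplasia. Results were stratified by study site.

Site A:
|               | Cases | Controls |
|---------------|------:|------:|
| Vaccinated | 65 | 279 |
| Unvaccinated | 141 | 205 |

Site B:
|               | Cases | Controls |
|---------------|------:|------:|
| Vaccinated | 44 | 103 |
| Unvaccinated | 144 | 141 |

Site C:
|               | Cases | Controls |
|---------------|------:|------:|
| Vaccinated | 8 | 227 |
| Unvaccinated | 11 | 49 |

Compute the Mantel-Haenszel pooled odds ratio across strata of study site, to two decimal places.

OR_MH = Σ(aᵢdᵢ/nᵢ) / Σ(bᵢcᵢ/nᵢ), where nᵢ is the stratum total.
Stratum 1 (Site A): n = 690; a·d/n = 65·205/690 = 19.3116; b·c/n = 279·141/690 = 57.0130
Stratum 2 (Site B): n = 432; a·d/n = 44·141/432 = 14.3611; b·c/n = 103·144/432 = 34.3333
Stratum 3 (Site C): n = 295; a·d/n = 8·49/295 = 1.3288; b·c/n = 227·11/295 = 8.4644
OR_MH = (19.3116 + 14.3611 + 1.3288) / (57.0130 + 34.3333 + 8.4644) = 35.0015 / 99.8108 = 0.35068

0.35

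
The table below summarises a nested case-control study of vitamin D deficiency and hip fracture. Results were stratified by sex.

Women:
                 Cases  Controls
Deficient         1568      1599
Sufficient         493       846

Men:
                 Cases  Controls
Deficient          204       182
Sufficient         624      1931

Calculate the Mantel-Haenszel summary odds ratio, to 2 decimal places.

2.01

OR_MH = Σ(aᵢdᵢ/nᵢ) / Σ(bᵢcᵢ/nᵢ), where nᵢ is the stratum total.
Stratum 1 (Women): n = 4506; a·d/n = 1568·846/4506 = 294.3915; b·c/n = 1599·493/4506 = 174.9461
Stratum 2 (Men): n = 2941; a·d/n = 204·1931/2941 = 133.9422; b·c/n = 182·624/2941 = 38.6154
OR_MH = (294.3915 + 133.9422) / (174.9461 + 38.6154) = 428.3337 / 213.5615 = 2.00567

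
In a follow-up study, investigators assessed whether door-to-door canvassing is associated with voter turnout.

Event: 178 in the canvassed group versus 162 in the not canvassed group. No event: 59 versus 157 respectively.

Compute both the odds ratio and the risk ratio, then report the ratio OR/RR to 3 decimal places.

From the description: a = 178, b = 59, c = 162, d = 157.
OR = (178·157)/(59·162) = 27946/9558 = 2.92383
Risk in exposed = 178/237 = 0.75105; risk in unexposed = 162/319 = 0.50784; RR = 1.47893
OR/RR = 2.92383 / 1.47893 = 1.97699
The outcome is not rare, so the OR lies further from 1 than the RR.

1.977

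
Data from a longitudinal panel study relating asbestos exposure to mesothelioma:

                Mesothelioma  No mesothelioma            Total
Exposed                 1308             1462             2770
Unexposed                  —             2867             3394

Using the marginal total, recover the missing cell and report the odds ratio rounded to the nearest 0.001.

4.867

The missing cell is in the unexposed row: 3394 − 2867 = 527.
So a = 1308, b = 1462, c = 527, d = 2867.
OR = (a·d)/(b·c) = (1308 × 2867) / (1462 × 527) = 3750036 / 770474 = 4.86718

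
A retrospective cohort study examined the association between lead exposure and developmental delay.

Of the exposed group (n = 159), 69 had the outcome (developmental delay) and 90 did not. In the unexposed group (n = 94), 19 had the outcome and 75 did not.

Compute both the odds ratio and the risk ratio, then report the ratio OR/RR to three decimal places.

1.410

From the description: a = 69, b = 90, c = 19, d = 75.
OR = (69·75)/(90·19) = 5175/1710 = 3.02632
Risk in exposed = 69/159 = 0.43396; risk in unexposed = 19/94 = 0.20213; RR = 2.14697
OR/RR = 3.02632 / 2.14697 = 1.40957
The outcome is not rare, so the OR lies further from 1 than the RR.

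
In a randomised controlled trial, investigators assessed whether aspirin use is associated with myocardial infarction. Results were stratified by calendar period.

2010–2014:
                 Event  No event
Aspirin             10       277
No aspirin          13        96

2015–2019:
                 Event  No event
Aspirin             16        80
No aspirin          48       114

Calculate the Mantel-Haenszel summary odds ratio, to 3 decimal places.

0.396

OR_MH = Σ(aᵢdᵢ/nᵢ) / Σ(bᵢcᵢ/nᵢ), where nᵢ is the stratum total.
Stratum 1 (2010–2014): n = 396; a·d/n = 10·96/396 = 2.4242; b·c/n = 277·13/396 = 9.0934
Stratum 2 (2015–2019): n = 258; a·d/n = 16·114/258 = 7.0698; b·c/n = 80·48/258 = 14.8837
OR_MH = (2.4242 + 7.0698) / (9.0934 + 14.8837) = 9.4940 / 23.9772 = 0.39596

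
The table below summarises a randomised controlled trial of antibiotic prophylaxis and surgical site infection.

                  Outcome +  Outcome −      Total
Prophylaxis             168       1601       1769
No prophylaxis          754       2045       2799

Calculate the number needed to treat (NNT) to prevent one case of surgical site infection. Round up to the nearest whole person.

6

Risk in treated group = 168/1769 = 0.09497; risk in control = 754/2799 = 0.26938.
Absolute risk reduction = 0.26938 − 0.09497 = 0.17441
NNT = 1 / ARR = 1 / 0.17441 = 5.734 → round up → 6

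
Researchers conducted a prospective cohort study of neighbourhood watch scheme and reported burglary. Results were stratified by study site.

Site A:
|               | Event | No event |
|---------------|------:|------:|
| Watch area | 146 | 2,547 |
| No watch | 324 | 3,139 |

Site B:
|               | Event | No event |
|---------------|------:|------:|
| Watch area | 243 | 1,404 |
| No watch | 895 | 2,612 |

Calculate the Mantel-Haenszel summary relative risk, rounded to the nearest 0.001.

0.579

RR_MH = Σ(aᵢ·n₀ᵢ/nᵢ) / Σ(cᵢ·n₁ᵢ/nᵢ), with n₁ᵢ = aᵢ+bᵢ (exposed), n₀ᵢ = cᵢ+dᵢ (unexposed), nᵢ = n₁ᵢ+n₀ᵢ.
Stratum 1 (Site A): n₁ = 2693, n₀ = 3463, n = 6156; a·n₀/n = 146·3463/6156 = 82.1309; c·n₁/n = 324·2693/6156 = 141.7368
Stratum 2 (Site B): n₁ = 1647, n₀ = 3507, n = 5154; a·n₀/n = 243·3507/5154 = 165.3475; c·n₁/n = 895·1647/5154 = 286.0041
RR_MH = (82.1309 + 165.3475) / (141.7368 + 286.0041) = 247.4784 / 427.7409 = 0.57857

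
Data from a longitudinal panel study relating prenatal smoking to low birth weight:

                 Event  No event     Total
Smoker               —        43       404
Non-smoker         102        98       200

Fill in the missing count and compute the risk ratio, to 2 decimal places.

1.75

The missing cell is in the exposed row: 404 − 43 = 361.
So a = 361, b = 43, c = 102, d = 98.
RR = [a/(a+b)] / [c/(c+d)] = (361/404) / (102/200) = 0.89356/0.51000 = 1.75209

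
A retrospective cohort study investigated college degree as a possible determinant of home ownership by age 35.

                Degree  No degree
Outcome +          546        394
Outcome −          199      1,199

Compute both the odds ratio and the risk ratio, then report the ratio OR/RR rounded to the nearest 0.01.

2.82

Reading the table with exposure as columns: a = 546 (Degree, case), b = 199 (Degree, non-case), c = 394 (No degree, case), d = 1199.
OR = (546·1199)/(199·394) = 654654/78406 = 8.34954
Risk in exposed = 546/745 = 0.73289; risk in unexposed = 394/1593 = 0.24733; RR = 2.96317
OR/RR = 8.34954 / 2.96317 = 2.81778
The outcome is not rare, so the OR lies further from 1 than the RR.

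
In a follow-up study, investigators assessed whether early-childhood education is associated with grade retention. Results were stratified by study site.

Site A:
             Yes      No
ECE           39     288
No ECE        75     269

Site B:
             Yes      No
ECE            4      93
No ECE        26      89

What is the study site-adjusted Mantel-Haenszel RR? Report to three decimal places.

0.457

RR_MH = Σ(aᵢ·n₀ᵢ/nᵢ) / Σ(cᵢ·n₁ᵢ/nᵢ), with n₁ᵢ = aᵢ+bᵢ (exposed), n₀ᵢ = cᵢ+dᵢ (unexposed), nᵢ = n₁ᵢ+n₀ᵢ.
Stratum 1 (Site A): n₁ = 327, n₀ = 344, n = 671; a·n₀/n = 39·344/671 = 19.9940; c·n₁/n = 75·327/671 = 36.5499
Stratum 2 (Site B): n₁ = 97, n₀ = 115, n = 212; a·n₀/n = 4·115/212 = 2.1698; c·n₁/n = 26·97/212 = 11.8962
RR_MH = (19.9940 + 2.1698) / (36.5499 + 11.8962) = 22.1639 / 48.4462 = 0.45749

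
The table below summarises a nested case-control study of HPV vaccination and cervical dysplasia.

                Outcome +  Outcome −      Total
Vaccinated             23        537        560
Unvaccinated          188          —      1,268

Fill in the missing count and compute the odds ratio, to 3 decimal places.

The missing cell is in the unexposed row: 1268 − 188 = 1080.
So a = 23, b = 537, c = 188, d = 1080.
OR = (a·d)/(b·c) = (23 × 1080) / (537 × 188) = 24840 / 100956 = 0.24605

0.246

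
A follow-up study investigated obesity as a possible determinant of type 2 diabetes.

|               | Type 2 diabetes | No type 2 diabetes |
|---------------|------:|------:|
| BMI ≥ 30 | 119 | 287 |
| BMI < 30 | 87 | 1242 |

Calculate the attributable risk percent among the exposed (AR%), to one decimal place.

77.7

Cells: a = 119, b = 287, c = 87, d = 1242.
Risk in exposed = 119/406 = 0.29310; risk in unexposed = 87/1329 = 0.06546.
RR = 0.29310/0.06546 = 4.47741
AR% = (RR − 1)/RR × 100 = (4.47741 − 1)/4.47741 × 100 = 77.6656%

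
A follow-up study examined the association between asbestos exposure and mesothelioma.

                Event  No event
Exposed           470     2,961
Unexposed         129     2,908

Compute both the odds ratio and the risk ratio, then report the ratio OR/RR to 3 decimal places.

1.110

Cells: a = 470, b = 2961, c = 129, d = 2908.
OR = (470·2908)/(2961·129) = 1366760/381969 = 3.57820
Risk in exposed = 470/3431 = 0.13699; risk in unexposed = 129/3037 = 0.04248; RR = 3.22502
OR/RR = 3.57820 / 3.22502 = 1.10951
The outcome is not rare, so the OR lies further from 1 than the RR.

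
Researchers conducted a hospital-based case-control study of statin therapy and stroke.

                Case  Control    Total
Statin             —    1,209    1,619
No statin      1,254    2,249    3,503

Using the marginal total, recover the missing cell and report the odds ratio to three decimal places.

0.608

The missing cell is in the exposed row: 1619 − 1209 = 410.
So a = 410, b = 1209, c = 1254, d = 2249.
OR = (a·d)/(b·c) = (410 × 2249) / (1209 × 1254) = 922090 / 1516086 = 0.60820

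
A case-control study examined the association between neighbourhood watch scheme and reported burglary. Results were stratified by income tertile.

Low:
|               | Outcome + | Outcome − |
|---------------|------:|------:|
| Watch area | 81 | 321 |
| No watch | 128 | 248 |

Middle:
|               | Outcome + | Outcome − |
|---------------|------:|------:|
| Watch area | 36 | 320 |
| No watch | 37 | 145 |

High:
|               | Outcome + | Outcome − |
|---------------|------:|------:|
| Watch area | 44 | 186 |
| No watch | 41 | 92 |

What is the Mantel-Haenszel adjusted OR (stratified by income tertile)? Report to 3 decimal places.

0.487

OR_MH = Σ(aᵢdᵢ/nᵢ) / Σ(bᵢcᵢ/nᵢ), where nᵢ is the stratum total.
Stratum 1 (Low): n = 778; a·d/n = 81·248/778 = 25.8201; b·c/n = 321·128/778 = 52.8123
Stratum 2 (Middle): n = 538; a·d/n = 36·145/538 = 9.7026; b·c/n = 320·37/538 = 22.0074
Stratum 3 (High): n = 363; a·d/n = 44·92/363 = 11.1515; b·c/n = 186·41/363 = 21.0083
OR_MH = (25.8201 + 9.7026 + 11.1515) / (52.8123 + 22.0074 + 21.0083) = 46.6742 / 95.8280 = 0.48706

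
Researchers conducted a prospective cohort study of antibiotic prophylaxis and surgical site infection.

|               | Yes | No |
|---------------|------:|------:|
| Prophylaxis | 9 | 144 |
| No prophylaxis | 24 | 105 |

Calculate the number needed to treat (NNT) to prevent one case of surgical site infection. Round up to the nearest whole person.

Risk in treated group = 9/153 = 0.05882; risk in control = 24/129 = 0.18605.
Absolute risk reduction = 0.18605 − 0.05882 = 0.12722
NNT = 1 / ARR = 1 / 0.12722 = 7.860 → round up → 8

8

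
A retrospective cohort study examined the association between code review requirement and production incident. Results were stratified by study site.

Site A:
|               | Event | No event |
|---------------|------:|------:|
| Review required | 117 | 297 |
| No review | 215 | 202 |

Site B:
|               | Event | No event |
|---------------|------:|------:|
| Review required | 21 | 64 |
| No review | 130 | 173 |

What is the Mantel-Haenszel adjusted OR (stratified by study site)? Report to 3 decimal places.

0.385

OR_MH = Σ(aᵢdᵢ/nᵢ) / Σ(bᵢcᵢ/nᵢ), where nᵢ is the stratum total.
Stratum 1 (Site A): n = 831; a·d/n = 117·202/831 = 28.4404; b·c/n = 297·215/831 = 76.8412
Stratum 2 (Site B): n = 388; a·d/n = 21·173/388 = 9.3634; b·c/n = 64·130/388 = 21.4433
OR_MH = (28.4404 + 9.3634) / (76.8412 + 21.4433) = 37.8038 / 98.2845 = 0.38464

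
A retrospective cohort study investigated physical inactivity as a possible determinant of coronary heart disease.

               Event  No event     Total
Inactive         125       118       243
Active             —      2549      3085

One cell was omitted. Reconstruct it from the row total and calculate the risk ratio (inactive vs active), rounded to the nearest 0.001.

2.961

The missing cell is in the unexposed row: 3085 − 2549 = 536.
So a = 125, b = 118, c = 536, d = 2549.
RR = [a/(a+b)] / [c/(c+d)] = (125/243) / (536/3085) = 0.51440/0.17374 = 2.96070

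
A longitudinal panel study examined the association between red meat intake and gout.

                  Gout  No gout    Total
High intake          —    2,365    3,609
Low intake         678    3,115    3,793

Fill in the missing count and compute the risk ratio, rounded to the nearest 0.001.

The missing cell is in the exposed row: 3609 − 2365 = 1244.
So a = 1244, b = 2365, c = 678, d = 3115.
RR = [a/(a+b)] / [c/(c+d)] = (1244/3609) / (678/3793) = 0.34469/0.17875 = 1.92835

1.928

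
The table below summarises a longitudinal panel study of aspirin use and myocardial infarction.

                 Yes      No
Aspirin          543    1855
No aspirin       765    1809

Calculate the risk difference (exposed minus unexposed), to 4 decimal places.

Cells: a = 543, b = 1855, c = 765, d = 1809.
Risk in exposed = 543/2398 = 0.226439; risk in unexposed = 765/2574 = 0.297203.
Risk difference = 0.226439 − 0.297203 = -0.070764

-0.0708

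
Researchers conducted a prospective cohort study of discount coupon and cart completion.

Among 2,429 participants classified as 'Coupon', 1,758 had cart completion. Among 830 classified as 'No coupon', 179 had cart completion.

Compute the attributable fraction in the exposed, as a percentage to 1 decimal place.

From the description: a = 1758, b = 671, c = 179, d = 651.
Risk in exposed = 1758/2429 = 0.72375; risk in unexposed = 179/830 = 0.21566.
RR = 0.72375/0.21566 = 3.35596
AR% = (RR − 1)/RR × 100 = (3.35596 − 1)/3.35596 × 100 = 70.2022%

70.2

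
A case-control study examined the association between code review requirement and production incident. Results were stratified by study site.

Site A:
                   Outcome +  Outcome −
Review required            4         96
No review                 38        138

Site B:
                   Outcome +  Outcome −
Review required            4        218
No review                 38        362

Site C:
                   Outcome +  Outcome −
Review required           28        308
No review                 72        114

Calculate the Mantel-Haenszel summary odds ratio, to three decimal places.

OR_MH = Σ(aᵢdᵢ/nᵢ) / Σ(bᵢcᵢ/nᵢ), where nᵢ is the stratum total.
Stratum 1 (Site A): n = 276; a·d/n = 4·138/276 = 2.0000; b·c/n = 96·38/276 = 13.2174
Stratum 2 (Site B): n = 622; a·d/n = 4·362/622 = 2.3280; b·c/n = 218·38/622 = 13.3183
Stratum 3 (Site C): n = 522; a·d/n = 28·114/522 = 6.1149; b·c/n = 308·72/522 = 42.4828
OR_MH = (2.0000 + 2.3280 + 6.1149) / (13.2174 + 13.3183 + 42.4828) = 10.4429 / 69.0185 = 0.15131

0.151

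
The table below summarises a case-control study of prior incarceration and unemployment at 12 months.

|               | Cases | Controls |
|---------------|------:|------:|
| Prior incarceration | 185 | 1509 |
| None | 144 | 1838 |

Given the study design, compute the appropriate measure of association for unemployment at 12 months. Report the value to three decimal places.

Cells: a = 185, b = 1509, c = 144, d = 1838.
This is a case-control study: participants were sampled on outcome status, so risks in the source population cannot be estimated directly — relative risk is not valid here. The odds ratio is the appropriate measure.
OR = (a·d)/(b·c) = (185 × 1838) / (1509 × 144) = 340030 / 217296 = 1.56482

1.565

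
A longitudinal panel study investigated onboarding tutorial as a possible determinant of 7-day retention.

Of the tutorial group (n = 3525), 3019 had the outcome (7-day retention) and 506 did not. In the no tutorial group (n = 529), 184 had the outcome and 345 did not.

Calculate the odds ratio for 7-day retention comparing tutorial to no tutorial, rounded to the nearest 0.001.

From the description: a = 3019, b = 506, c = 184, d = 345.
OR = (a·d)/(b·c) = (3019 × 345) / (506 × 184) = 1041555 / 93104 = 11.18701
The odds of 7-day retention are about 11.19 times as high in the tutorial group.

11.187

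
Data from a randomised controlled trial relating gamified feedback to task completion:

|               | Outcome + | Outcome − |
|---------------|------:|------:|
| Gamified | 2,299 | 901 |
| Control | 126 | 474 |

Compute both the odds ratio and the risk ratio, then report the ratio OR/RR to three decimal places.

Cells: a = 2299, b = 901, c = 126, d = 474.
OR = (2299·474)/(901·126) = 1089726/113526 = 9.59891
Risk in exposed = 2299/3200 = 0.71844; risk in unexposed = 126/600 = 0.21000; RR = 3.42113
OR/RR = 9.59891 / 3.42113 = 2.80577
The outcome is not rare, so the OR lies further from 1 than the RR.

2.806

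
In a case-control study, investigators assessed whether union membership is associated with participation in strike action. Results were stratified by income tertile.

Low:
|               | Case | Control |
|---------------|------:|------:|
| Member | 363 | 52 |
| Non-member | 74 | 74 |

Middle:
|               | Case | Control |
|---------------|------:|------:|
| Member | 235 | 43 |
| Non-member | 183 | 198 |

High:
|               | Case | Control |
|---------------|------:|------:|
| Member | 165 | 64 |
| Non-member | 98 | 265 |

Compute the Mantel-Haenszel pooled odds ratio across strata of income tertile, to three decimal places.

OR_MH = Σ(aᵢdᵢ/nᵢ) / Σ(bᵢcᵢ/nᵢ), where nᵢ is the stratum total.
Stratum 1 (Low): n = 563; a·d/n = 363·74/563 = 47.7123; b·c/n = 52·74/563 = 6.8348
Stratum 2 (Middle): n = 659; a·d/n = 235·198/659 = 70.6070; b·c/n = 43·183/659 = 11.9408
Stratum 3 (High): n = 592; a·d/n = 165·265/592 = 73.8598; b·c/n = 64·98/592 = 10.5946
OR_MH = (47.7123 + 70.6070 + 73.8598) / (6.8348 + 11.9408 + 10.5946) = 192.1790 / 29.3702 = 6.54333

6.543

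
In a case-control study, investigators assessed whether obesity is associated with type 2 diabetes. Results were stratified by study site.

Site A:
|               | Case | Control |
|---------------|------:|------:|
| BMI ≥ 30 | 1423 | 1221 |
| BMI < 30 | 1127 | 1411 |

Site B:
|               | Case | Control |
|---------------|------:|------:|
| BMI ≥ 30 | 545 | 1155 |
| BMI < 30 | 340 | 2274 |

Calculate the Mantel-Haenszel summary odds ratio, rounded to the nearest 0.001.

OR_MH = Σ(aᵢdᵢ/nᵢ) / Σ(bᵢcᵢ/nᵢ), where nᵢ is the stratum total.
Stratum 1 (Site A): n = 5182; a·d/n = 1423·1411/5182 = 387.4668; b·c/n = 1221·1127/5182 = 265.5475
Stratum 2 (Site B): n = 4314; a·d/n = 545·2274/4314 = 287.2809; b·c/n = 1155·340/4314 = 91.0292
OR_MH = (387.4668 + 287.2809) / (265.5475 + 91.0292) = 674.7478 / 356.5767 = 1.89229

1.892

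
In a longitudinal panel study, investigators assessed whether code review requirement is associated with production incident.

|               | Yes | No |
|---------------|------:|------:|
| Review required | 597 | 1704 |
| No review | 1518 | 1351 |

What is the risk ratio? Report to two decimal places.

Cells: a = 597, b = 1704, c = 1518, d = 1351.
Risk in exposed = 597/2301 = 0.25945; risk in unexposed = 1518/2869 = 0.52910.
RR = 0.25945 / 0.52910 = 0.49036
The risk is 51% lower among the exposed than among the unexposed.

0.49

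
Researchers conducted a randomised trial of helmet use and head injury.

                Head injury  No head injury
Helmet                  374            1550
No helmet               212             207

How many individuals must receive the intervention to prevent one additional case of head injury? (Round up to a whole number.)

Risk in treated group = 374/1924 = 0.19439; risk in control = 212/419 = 0.50597.
Absolute risk reduction = 0.50597 − 0.19439 = 0.31158
NNT = 1 / ARR = 1 / 0.31158 = 3.209 → round up → 4

4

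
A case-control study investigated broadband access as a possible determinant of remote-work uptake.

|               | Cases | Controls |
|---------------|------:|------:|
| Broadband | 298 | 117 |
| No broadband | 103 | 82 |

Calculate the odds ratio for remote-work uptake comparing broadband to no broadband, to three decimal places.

Cells: a = 298, b = 117, c = 103, d = 82.
OR = (a·d)/(b·c) = (298 × 82) / (117 × 103) = 24436 / 12051 = 2.02772
The odds of remote-work uptake are about 2.03 times as high in the broadband group.

2.028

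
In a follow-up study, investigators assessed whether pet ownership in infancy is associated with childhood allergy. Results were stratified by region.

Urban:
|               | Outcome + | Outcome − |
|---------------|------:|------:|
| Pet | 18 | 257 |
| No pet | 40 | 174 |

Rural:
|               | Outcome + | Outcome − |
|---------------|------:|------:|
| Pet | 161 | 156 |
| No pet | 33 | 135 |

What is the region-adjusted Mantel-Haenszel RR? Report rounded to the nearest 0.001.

1.444

RR_MH = Σ(aᵢ·n₀ᵢ/nᵢ) / Σ(cᵢ·n₁ᵢ/nᵢ), with n₁ᵢ = aᵢ+bᵢ (exposed), n₀ᵢ = cᵢ+dᵢ (unexposed), nᵢ = n₁ᵢ+n₀ᵢ.
Stratum 1 (Urban): n₁ = 275, n₀ = 214, n = 489; a·n₀/n = 18·214/489 = 7.8773; c·n₁/n = 40·275/489 = 22.4949
Stratum 2 (Rural): n₁ = 317, n₀ = 168, n = 485; a·n₀/n = 161·168/485 = 55.7691; c·n₁/n = 33·317/485 = 21.5691
RR_MH = (7.8773 + 55.7691) / (22.4949 + 21.5691) = 63.6464 / 44.0640 = 1.44441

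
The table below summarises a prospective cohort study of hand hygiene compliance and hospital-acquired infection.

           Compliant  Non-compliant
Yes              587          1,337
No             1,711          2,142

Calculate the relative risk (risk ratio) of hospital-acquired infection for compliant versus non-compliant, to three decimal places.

0.665

Reading the table with exposure as columns: a = 587 (Compliant, case), b = 1711 (Compliant, non-case), c = 1337 (Non-compliant, case), d = 2142.
Risk in exposed = 587/2298 = 0.25544; risk in unexposed = 1337/3479 = 0.38431.
RR = 0.25544 / 0.38431 = 0.66468
The risk is 34% lower among the exposed than among the unexposed.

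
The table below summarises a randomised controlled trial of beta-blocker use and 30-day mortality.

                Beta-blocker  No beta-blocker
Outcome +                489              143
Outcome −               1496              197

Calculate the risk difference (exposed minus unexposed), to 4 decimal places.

Reading the table with exposure as columns: a = 489 (Beta-blocker, case), b = 1496 (Beta-blocker, non-case), c = 143 (No beta-blocker, case), d = 197.
Risk in exposed = 489/1985 = 0.246348; risk in unexposed = 143/340 = 0.420588.
Risk difference = 0.246348 − 0.420588 = -0.174241

-0.1742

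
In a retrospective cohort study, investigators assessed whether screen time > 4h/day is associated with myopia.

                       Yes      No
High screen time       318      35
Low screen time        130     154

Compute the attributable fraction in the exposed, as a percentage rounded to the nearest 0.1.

49.2

Cells: a = 318, b = 35, c = 130, d = 154.
Risk in exposed = 318/353 = 0.90085; risk in unexposed = 130/284 = 0.45775.
RR = 0.90085/0.45775 = 1.96801
AR% = (RR − 1)/RR × 100 = (1.96801 − 1)/1.96801 × 100 = 49.1873%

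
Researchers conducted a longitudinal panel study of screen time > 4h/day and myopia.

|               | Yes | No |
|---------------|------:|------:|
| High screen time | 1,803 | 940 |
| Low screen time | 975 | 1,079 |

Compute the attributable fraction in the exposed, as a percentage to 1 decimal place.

27.8

Cells: a = 1803, b = 940, c = 975, d = 1079.
Risk in exposed = 1803/2743 = 0.65731; risk in unexposed = 975/2054 = 0.47468.
RR = 0.65731/0.47468 = 1.38473
AR% = (RR − 1)/RR × 100 = (1.38473 − 1)/1.38473 × 100 = 27.7839%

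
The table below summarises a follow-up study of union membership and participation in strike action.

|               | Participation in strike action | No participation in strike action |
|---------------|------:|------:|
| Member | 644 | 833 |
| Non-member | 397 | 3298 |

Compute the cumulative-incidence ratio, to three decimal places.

Cells: a = 644, b = 833, c = 397, d = 3298.
Risk in exposed = 644/1477 = 0.43602; risk in unexposed = 397/3695 = 0.10744.
RR = 0.43602 / 0.10744 = 4.05816
The risk among the exposed is 4.06 times that among the unexposed.

4.058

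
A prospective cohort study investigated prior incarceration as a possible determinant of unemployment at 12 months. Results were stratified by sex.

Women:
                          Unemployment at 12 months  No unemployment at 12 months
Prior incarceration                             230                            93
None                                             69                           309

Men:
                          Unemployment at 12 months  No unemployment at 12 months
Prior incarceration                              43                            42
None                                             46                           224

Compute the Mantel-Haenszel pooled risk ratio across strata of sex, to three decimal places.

RR_MH = Σ(aᵢ·n₀ᵢ/nᵢ) / Σ(cᵢ·n₁ᵢ/nᵢ), with n₁ᵢ = aᵢ+bᵢ (exposed), n₀ᵢ = cᵢ+dᵢ (unexposed), nᵢ = n₁ᵢ+n₀ᵢ.
Stratum 1 (Women): n₁ = 323, n₀ = 378, n = 701; a·n₀/n = 230·378/701 = 124.0228; c·n₁/n = 69·323/701 = 31.7932
Stratum 2 (Men): n₁ = 85, n₀ = 270, n = 355; a·n₀/n = 43·270/355 = 32.7042; c·n₁/n = 46·85/355 = 11.0141
RR_MH = (124.0228 + 32.7042) / (31.7932 + 11.0141) = 156.7270 / 42.8072 = 3.66123

3.661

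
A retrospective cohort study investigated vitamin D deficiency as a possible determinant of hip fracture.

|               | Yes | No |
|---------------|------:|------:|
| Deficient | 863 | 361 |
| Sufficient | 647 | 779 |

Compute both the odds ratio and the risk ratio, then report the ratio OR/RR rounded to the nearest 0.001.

1.852

Cells: a = 863, b = 361, c = 647, d = 779.
OR = (863·779)/(361·647) = 672277/233567 = 2.87830
Risk in exposed = 863/1224 = 0.70507; risk in unexposed = 647/1426 = 0.45372; RR = 1.55398
OR/RR = 2.87830 / 1.55398 = 1.85222
The outcome is not rare, so the OR lies further from 1 than the RR.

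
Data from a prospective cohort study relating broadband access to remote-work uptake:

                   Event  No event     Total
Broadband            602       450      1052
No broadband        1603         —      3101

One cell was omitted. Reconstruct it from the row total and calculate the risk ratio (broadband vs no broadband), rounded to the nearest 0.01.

The missing cell is in the unexposed row: 3101 − 1603 = 1498.
So a = 602, b = 450, c = 1603, d = 1498.
RR = [a/(a+b)] / [c/(c+d)] = (602/1052) / (1603/3101) = 0.57224/0.51693 = 1.10700

1.11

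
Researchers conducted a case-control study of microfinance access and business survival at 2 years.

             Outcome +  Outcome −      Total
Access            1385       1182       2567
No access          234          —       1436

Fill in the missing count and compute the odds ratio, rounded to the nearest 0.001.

The missing cell is in the unexposed row: 1436 − 234 = 1202.
So a = 1385, b = 1182, c = 234, d = 1202.
OR = (a·d)/(b·c) = (1385 × 1202) / (1182 × 234) = 1664770 / 276588 = 6.01895

6.019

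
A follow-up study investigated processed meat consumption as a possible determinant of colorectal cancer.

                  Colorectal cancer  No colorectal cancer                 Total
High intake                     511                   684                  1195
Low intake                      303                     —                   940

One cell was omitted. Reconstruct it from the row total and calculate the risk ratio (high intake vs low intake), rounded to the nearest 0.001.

1.327

The missing cell is in the unexposed row: 940 − 303 = 637.
So a = 511, b = 684, c = 303, d = 637.
RR = [a/(a+b)] / [c/(c+d)] = (511/1195) / (303/940) = 0.42762/0.32234 = 1.32659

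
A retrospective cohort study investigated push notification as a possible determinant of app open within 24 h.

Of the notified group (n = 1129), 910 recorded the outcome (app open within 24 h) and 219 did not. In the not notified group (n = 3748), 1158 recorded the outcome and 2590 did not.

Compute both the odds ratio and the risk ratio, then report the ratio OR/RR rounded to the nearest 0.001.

3.562

From the description: a = 910, b = 219, c = 1158, d = 2590.
OR = (910·2590)/(219·1158) = 2356900/253602 = 9.29370
Risk in exposed = 910/1129 = 0.80602; risk in unexposed = 1158/3748 = 0.30896; RR = 2.60879
OR/RR = 9.29370 / 2.60879 = 3.56246
The outcome is not rare, so the OR lies further from 1 than the RR.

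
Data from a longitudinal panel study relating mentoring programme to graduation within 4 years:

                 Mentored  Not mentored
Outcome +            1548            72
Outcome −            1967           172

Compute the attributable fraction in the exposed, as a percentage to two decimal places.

33.00

Reading the table with exposure as columns: a = 1548 (Mentored, case), b = 1967 (Mentored, non-case), c = 72 (Not mentored, case), d = 172.
Risk in exposed = 1548/3515 = 0.44040; risk in unexposed = 72/244 = 0.29508.
RR = 0.44040/0.29508 = 1.49246
AR% = (RR − 1)/RR × 100 = (1.49246 − 1)/1.49246 × 100 = 32.9966%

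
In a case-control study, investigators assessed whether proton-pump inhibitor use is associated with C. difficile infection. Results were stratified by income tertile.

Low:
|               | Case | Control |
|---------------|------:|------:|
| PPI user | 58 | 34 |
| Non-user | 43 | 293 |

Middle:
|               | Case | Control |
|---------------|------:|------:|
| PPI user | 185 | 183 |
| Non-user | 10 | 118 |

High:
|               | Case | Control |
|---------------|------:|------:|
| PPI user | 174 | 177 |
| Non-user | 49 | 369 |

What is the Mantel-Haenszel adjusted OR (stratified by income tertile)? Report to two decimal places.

OR_MH = Σ(aᵢdᵢ/nᵢ) / Σ(bᵢcᵢ/nᵢ), where nᵢ is the stratum total.
Stratum 1 (Low): n = 428; a·d/n = 58·293/428 = 39.7056; b·c/n = 34·43/428 = 3.4159
Stratum 2 (Middle): n = 496; a·d/n = 185·118/496 = 44.0121; b·c/n = 183·10/496 = 3.6895
Stratum 3 (High): n = 769; a·d/n = 174·369/769 = 83.4928; b·c/n = 177·49/769 = 11.2783
OR_MH = (39.7056 + 44.0121 + 83.4928) / (3.4159 + 3.6895 + 11.2783) = 167.2106 / 18.3837 = 9.09559

9.10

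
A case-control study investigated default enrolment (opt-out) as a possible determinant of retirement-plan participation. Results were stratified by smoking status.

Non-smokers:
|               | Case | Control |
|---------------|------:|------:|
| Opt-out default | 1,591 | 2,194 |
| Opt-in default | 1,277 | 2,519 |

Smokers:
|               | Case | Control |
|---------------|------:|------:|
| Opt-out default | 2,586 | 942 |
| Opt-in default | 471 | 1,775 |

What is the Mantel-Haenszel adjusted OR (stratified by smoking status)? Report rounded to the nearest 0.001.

OR_MH = Σ(aᵢdᵢ/nᵢ) / Σ(bᵢcᵢ/nᵢ), where nᵢ is the stratum total.
Stratum 1 (Non-smokers): n = 7581; a·d/n = 1591·2519/7581 = 528.6544; b·c/n = 2194·1277/7581 = 369.5737
Stratum 2 (Smokers): n = 5774; a·d/n = 2586·1775/5774 = 794.9688; b·c/n = 942·471/5774 = 76.8414
OR_MH = (528.6544 + 794.9688) / (369.5737 + 76.8414) = 1323.6232 / 446.4150 = 2.96501

2.965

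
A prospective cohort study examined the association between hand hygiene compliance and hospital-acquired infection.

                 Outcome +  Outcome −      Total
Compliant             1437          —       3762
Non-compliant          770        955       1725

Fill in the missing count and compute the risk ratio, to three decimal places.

The missing cell is in the exposed row: 3762 − 1437 = 2325.
So a = 1437, b = 2325, c = 770, d = 955.
RR = [a/(a+b)] / [c/(c+d)] = (1437/3762) / (770/1725) = 0.38198/0.44638 = 0.85573

0.856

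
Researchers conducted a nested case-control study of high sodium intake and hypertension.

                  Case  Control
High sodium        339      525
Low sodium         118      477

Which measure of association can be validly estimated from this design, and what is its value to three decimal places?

Cells: a = 339, b = 525, c = 118, d = 477.
This is a nested case-control study: participants were sampled on outcome status, so risks in the source population cannot be estimated directly — relative risk is not valid here. The odds ratio is the appropriate measure.
OR = (a·d)/(b·c) = (339 × 477) / (525 × 118) = 161703 / 61950 = 2.61022

2.610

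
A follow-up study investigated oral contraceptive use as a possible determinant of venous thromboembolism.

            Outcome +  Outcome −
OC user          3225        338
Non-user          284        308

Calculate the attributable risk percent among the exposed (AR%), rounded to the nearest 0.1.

Cells: a = 3225, b = 338, c = 284, d = 308.
Risk in exposed = 3225/3563 = 0.90514; risk in unexposed = 284/592 = 0.47973.
RR = 0.90514/0.47973 = 1.88676
AR% = (RR − 1)/RR × 100 = (1.88676 − 1)/1.88676 × 100 = 46.9992%

47.0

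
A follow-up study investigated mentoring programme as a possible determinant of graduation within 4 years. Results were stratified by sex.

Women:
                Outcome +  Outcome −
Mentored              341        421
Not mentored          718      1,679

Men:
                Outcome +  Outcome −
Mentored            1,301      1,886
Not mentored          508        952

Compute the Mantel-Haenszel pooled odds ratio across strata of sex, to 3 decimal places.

1.483

OR_MH = Σ(aᵢdᵢ/nᵢ) / Σ(bᵢcᵢ/nᵢ), where nᵢ is the stratum total.
Stratum 1 (Women): n = 3159; a·d/n = 341·1679/3159 = 181.2406; b·c/n = 421·718/3159 = 95.6879
Stratum 2 (Men): n = 4647; a·d/n = 1301·952/4647 = 266.5272; b·c/n = 1886·508/4647 = 206.1734
OR_MH = (181.2406 + 266.5272) / (95.6879 + 206.1734) = 447.7678 / 301.8613 = 1.48336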